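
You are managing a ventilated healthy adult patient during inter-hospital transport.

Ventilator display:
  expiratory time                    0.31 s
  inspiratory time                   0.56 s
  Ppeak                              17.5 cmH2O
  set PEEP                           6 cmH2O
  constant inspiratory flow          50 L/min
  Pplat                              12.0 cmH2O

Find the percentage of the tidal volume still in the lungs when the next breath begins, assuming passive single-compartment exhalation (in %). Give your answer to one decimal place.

Flow: 50 L/min ÷ 60 = 0.8333 L/s.
Vt = flow × Ti = 0.8333 L/s × 0.56 s × 1000 mL/L = 466.65 mL.
R = (PIP − Pplat)/V̇ = (17.5 − 12.0) / 0.8333 = 5.5/0.8333 = 6.6 cmH2O·s/L.
C = Vt/(Pplat − PEEP) = 466.65 / (12.0 − 6) = 466.65/6.0 = 77.775 mL/cmH2O.
τ = R × C = 6.6 × 0.07778 L/cmH2O = 0.5133 s.
Fraction remaining at end-expiration = e^(−Te/τ) = e^(−0.31/0.5133) = 0.5467 → 54.67%.

54.7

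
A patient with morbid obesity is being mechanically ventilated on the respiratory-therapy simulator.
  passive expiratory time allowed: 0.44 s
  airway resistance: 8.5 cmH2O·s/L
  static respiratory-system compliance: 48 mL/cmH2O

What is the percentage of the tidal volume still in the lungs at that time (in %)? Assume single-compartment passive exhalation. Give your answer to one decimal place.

34.0

τ = R × C = 8.5 × 48 mL/cmH2O = 8.5 × 0.048 L/cmH2O = 0.408 s.
Passive exhalation: V(t)/V₀ = e^(−t/τ) = e^(−0.44/0.408) = 0.3401.
Fraction remaining = 0.3401 → 34.01%.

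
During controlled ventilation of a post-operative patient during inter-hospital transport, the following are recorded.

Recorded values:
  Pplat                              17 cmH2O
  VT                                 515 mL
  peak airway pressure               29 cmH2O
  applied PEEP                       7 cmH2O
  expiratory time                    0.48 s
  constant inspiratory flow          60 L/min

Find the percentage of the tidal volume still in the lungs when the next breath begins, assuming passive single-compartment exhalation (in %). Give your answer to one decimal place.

46.0

Flow: 60 L/min ÷ 60 = 1 L/s.
R = (PIP − Pplat)/V̇ = (29 − 17) / 1 = 12.0/1 = 12.0 cmH2O·s/L.
C = Vt/(Pplat − PEEP) = 515.0 / (17 − 7) = 515.0/10.0 = 51.5 mL/cmH2O.
τ = R × C = 12.0 × 0.0515 L/cmH2O = 0.618 s.
Fraction remaining at end-expiration = e^(−Te/τ) = e^(−0.48/0.618) = 0.4599 → 45.99%.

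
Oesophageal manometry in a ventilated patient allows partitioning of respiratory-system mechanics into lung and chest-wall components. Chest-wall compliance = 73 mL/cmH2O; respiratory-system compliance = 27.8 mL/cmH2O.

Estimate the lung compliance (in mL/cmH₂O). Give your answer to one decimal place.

1/CL = 1/Crs − 1/Ccw.
1/CL = 1/27.8 − 1/73 = 0.02227.
CL = 44.903 mL/cmH2O.

44.9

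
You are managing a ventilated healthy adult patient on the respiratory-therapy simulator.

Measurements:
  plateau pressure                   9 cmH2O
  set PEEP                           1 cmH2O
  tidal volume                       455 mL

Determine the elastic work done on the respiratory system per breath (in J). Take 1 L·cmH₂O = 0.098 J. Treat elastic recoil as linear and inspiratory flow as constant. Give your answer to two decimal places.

Elastic work ≈ ½ × (Pplat − PEEP) × Vt = 0.5 × (9 − 1) × 0.455 L = 0.5 × 8.0 × 0.455 = 1.82 L·cmH2O.
× 0.098 J/(L·cmH2O) → 0.1784 J.

0.18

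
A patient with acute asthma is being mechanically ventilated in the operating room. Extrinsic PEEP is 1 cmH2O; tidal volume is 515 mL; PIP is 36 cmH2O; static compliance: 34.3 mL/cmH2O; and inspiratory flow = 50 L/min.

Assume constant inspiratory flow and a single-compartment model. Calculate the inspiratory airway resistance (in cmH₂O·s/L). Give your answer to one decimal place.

24.0

Flow: 50 L/min ÷ 60 = 0.8333 L/s.
Equation of motion (constant flow): PIP = Vt/C + R·V̇ + PEEP.
R·V̇ = PIP − Vt/C − PEEP = 36 − 515/34.3 − 1 = 36 − 15.015 − 1 = 19.985 cmH2O.
R = 19.985 / 0.8333 = 23.983 cmH2O·s/L.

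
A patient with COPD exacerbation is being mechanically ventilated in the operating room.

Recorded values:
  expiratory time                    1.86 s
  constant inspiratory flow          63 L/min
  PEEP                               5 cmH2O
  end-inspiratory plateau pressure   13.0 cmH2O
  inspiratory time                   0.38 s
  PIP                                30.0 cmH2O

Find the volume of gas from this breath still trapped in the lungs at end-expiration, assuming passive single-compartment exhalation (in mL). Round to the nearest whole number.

40

Flow: 63 L/min ÷ 60 = 1.05 L/s.
Vt = flow × Ti = 1.05 L/s × 0.38 s × 1000 mL/L = 399.0 mL.
R = (PIP − Pplat)/V̇ = (30.0 − 13.0) / 1.05 = 17.0/1.05 = 16.19 cmH2O·s/L.
C = Vt/(Pplat − PEEP) = 399.0 / (13.0 − 5) = 399.0/8.0 = 49.875 mL/cmH2O.
τ = R × C = 16.19 × 0.04988 L/cmH2O = 0.8076 s.
Fraction remaining = e^(−Te/τ) = e^(−1.86/0.8076) = 0.09995.
Trapped volume = 399.0 × 0.09995 = 39.88 mL.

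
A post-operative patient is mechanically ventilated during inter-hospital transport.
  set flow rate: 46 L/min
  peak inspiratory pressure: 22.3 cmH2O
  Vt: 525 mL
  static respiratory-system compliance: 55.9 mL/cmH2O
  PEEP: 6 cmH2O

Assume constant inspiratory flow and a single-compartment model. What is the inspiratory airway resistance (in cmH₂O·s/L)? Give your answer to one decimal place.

Flow: 46 L/min ÷ 60 = 0.7667 L/s.
Equation of motion (constant flow): PIP = Vt/C + R·V̇ + PEEP.
R·V̇ = PIP − Vt/C − PEEP = 22.3 − 525/55.9 − 6 = 22.3 − 9.392 − 6 = 6.908 cmH2O.
R = 6.908 / 0.7667 = 9.01 cmH2O·s/L.

9.0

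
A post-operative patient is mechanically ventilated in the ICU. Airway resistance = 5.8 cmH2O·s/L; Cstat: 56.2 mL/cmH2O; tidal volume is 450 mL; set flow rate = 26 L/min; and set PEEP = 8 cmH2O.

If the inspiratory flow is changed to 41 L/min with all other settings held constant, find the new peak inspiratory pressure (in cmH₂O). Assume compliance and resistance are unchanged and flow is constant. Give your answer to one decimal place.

Flow: 26 L/min ÷ 60 = 0.4333 L/s.
New flow: 41 L/min ÷ 60 = 0.6833 L/s.
PIP = Vt/C + R·V̇ + PEEP (constant-flow equation of motion).
Only the resistive term changes: ΔPIP = R × ΔV̇ = 5.8 × (0.6833 − 0.4333) = 5.8 × 0.25 = 1.45 cmH2O.
Original PIP = 450/56.2 + 5.8×0.4333 + 8 = 18.52 cmH2O; new PIP = 18.52 + (1.45) = 19.97 cmH2O.

20.0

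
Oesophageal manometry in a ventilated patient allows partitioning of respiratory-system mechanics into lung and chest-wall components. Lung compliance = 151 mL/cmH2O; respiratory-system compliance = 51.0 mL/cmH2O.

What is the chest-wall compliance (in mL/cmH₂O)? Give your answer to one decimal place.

77.0

1/Ccw = 1/Crs − 1/CL.
1/Ccw = 1/51.0 − 1/151 = 0.01299.
Ccw = 76.982 mL/cmH2O.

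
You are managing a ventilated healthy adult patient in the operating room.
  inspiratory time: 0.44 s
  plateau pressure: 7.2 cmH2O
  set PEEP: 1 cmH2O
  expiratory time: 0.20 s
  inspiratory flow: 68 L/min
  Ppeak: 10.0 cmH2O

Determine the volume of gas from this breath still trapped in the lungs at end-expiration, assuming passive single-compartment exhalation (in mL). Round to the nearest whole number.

Flow: 68 L/min ÷ 60 = 1.1333 L/s.
Vt = flow × Ti = 1.1333 L/s × 0.44 s × 1000 mL/L = 498.65 mL.
R = (PIP − Pplat)/V̇ = (10.0 − 7.2) / 1.1333 = 2.8/1.1333 = 2.471 cmH2O·s/L.
C = Vt/(Pplat − PEEP) = 498.65 / (7.2 − 1) = 498.65/6.2 = 80.427 mL/cmH2O.
τ = R × C = 2.471 × 0.08043 L/cmH2O = 0.1987 s.
Fraction remaining = e^(−Te/τ) = e^(−0.20/0.1987) = 0.3655.
Trapped volume = 498.65 × 0.3655 = 182.26 mL.

182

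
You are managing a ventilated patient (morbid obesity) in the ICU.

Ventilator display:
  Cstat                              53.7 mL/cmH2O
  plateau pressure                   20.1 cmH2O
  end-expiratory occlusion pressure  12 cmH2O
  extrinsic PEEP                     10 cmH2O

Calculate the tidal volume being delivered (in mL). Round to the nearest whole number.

End-expiratory occlusion gives total PEEP = 12 cmH2O (intrinsic PEEP = 12 − 10 = 2). Use total PEEP for the elastic gradient.
Vt = Cstat × (Pplat − PEEPtotal) = 53.7 × (20.1 − 12) = 53.7 × 8.1 = 434.97 mL.

435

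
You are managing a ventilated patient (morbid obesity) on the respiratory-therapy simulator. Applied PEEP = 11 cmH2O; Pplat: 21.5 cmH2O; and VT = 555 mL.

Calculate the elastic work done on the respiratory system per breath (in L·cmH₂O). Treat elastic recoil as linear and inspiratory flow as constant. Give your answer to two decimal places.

2.91

Elastic work ≈ ½ × (Pplat − PEEP) × Vt = 0.5 × (21.5 − 11) × 0.555 L = 0.5 × 10.5 × 0.555 = 2.914 L·cmH2O.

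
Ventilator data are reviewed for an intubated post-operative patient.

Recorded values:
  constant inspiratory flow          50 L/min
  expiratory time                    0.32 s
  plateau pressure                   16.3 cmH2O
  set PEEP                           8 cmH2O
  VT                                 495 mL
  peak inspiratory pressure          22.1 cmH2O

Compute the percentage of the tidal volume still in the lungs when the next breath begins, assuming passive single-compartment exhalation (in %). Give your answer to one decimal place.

46.3

Flow: 50 L/min ÷ 60 = 0.8333 L/s.
R = (PIP − Pplat)/V̇ = (22.1 − 16.3) / 0.8333 = 5.8/0.8333 = 6.96 cmH2O·s/L.
C = Vt/(Pplat − PEEP) = 495.0 / (16.3 − 8) = 495.0/8.3 = 59.639 mL/cmH2O.
τ = R × C = 6.96 × 0.05964 L/cmH2O = 0.4151 s.
Fraction remaining at end-expiration = e^(−Te/τ) = e^(−0.32/0.4151) = 0.4626 → 46.26%.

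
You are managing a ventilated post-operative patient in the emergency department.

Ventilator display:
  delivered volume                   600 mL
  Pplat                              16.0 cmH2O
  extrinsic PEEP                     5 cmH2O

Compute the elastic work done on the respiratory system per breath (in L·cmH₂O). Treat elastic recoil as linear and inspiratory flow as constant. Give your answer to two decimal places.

Elastic work ≈ ½ × (Pplat − PEEP) × Vt = 0.5 × (16.0 − 5) × 0.600 L = 0.5 × 11.0 × 0.600 = 3.3 L·cmH2O.

3.30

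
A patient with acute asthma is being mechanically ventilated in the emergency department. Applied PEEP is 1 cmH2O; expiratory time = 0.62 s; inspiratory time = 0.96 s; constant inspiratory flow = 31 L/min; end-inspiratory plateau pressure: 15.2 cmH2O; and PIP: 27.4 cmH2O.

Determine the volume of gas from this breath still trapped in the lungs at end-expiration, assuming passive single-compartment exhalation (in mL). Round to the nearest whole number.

234

Flow: 31 L/min ÷ 60 = 0.5167 L/s.
Vt = flow × Ti = 0.5167 L/s × 0.96 s × 1000 mL/L = 496.03 mL.
R = (PIP − Pplat)/V̇ = (27.4 − 15.2) / 0.5167 = 12.2/0.5167 = 23.611 cmH2O·s/L.
C = Vt/(Pplat − PEEP) = 496.03 / (15.2 − 1) = 496.03/14.2 = 34.932 mL/cmH2O.
τ = R × C = 23.611 × 0.03493 L/cmH2O = 0.8247 s.
Fraction remaining = e^(−Te/τ) = e^(−0.62/0.8247) = 0.4715.
Trapped volume = 496.03 × 0.4715 = 233.88 mL.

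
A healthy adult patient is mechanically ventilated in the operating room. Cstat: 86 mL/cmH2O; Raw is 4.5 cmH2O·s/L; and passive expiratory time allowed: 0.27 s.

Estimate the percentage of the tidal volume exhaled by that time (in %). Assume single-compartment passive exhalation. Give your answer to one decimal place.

τ = R × C = 4.5 × 86 mL/cmH2O = 4.5 × 0.086 L/cmH2O = 0.387 s.
Passive exhalation: V(t)/V₀ = e^(−t/τ) = e^(−0.27/0.387) = 0.4977.
Fraction exhaled = 1 − 0.4977 = 0.5023 → 50.23%.

50.2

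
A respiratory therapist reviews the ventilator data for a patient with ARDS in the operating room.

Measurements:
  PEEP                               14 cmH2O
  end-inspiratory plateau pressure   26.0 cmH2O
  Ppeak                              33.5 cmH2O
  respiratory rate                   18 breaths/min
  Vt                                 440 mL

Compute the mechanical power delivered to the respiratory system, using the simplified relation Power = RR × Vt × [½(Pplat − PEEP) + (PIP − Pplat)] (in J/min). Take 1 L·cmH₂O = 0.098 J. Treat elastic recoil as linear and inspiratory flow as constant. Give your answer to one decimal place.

Per-breath work = Vt × [½(Pplat−PEEP) + (PIP−Pplat)] = 0.440 × [0.5×12.0 + 7.5] = 0.440 × 13.5 = 5.94 L·cmH2O.
Power = 18 × 5.94 = 106.92 L·cmH2O/min.
× 0.098 J/(L·cmH2O) → 10.478 J/min.

10.5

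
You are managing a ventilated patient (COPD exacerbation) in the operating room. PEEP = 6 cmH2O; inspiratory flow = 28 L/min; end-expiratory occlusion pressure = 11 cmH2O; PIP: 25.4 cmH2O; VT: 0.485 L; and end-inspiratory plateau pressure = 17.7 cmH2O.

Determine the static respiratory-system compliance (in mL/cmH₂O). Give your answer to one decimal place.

End-expiratory occlusion gives total PEEP = 11 cmH2O (intrinsic PEEP = 11 − 6 = 5). Use total PEEP for the elastic gradient.
Cstat = Vt / (Pplat − PEEPtotal) = 485 / (17.7 − 11) = 485 / 6.7 = 72.388 mL/cmH2O.

72.4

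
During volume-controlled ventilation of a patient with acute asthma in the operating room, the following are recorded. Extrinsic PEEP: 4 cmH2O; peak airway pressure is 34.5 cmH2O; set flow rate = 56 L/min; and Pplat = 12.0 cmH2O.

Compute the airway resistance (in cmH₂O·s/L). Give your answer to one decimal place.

24.1

Flow: 56 L/min ÷ 60 = 0.9333 L/s.
Raw = (PIP − Pplat) / flow = (34.5 − 12.0) / 0.9333 = 22.5 / 0.9333 = 24.108 cmH2O·s/L.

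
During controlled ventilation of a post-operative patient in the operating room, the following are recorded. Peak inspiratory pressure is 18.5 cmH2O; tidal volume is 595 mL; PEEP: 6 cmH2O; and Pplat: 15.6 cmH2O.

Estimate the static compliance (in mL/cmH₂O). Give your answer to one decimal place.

Cstat = Vt / (Pplat − PEEP) = 595 / (15.6 − 6) = 595 / 9.6 = 61.979 mL/cmH2O.

62.0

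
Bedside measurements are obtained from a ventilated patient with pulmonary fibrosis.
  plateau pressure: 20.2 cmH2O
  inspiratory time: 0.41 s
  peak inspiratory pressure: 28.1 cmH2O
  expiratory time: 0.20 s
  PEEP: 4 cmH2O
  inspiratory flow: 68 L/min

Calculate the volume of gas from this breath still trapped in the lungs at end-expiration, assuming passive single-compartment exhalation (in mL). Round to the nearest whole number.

Flow: 68 L/min ÷ 60 = 1.1333 L/s.
Vt = flow × Ti = 1.1333 L/s × 0.41 s × 1000 mL/L = 464.65 mL.
R = (PIP − Pplat)/V̇ = (28.1 − 20.2) / 1.1333 = 7.9/1.1333 = 6.971 cmH2O·s/L.
C = Vt/(Pplat − PEEP) = 464.65 / (20.2 − 4) = 464.65/16.2 = 28.682 mL/cmH2O.
τ = R × C = 6.971 × 0.02868 L/cmH2O = 0.1999 s.
Fraction remaining = e^(−Te/τ) = e^(−0.20/0.1999) = 0.3677.
Trapped volume = 464.65 × 0.3677 = 170.85 mL.

171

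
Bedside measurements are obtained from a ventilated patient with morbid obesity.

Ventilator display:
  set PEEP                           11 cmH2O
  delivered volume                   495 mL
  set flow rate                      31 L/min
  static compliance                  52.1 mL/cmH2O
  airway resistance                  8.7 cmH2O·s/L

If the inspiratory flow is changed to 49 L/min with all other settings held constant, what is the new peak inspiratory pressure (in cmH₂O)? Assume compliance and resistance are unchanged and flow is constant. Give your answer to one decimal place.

27.6

Flow: 31 L/min ÷ 60 = 0.5167 L/s.
New flow: 49 L/min ÷ 60 = 0.8167 L/s.
PIP = Vt/C + R·V̇ + PEEP (constant-flow equation of motion).
Only the resistive term changes: ΔPIP = R × ΔV̇ = 8.7 × (0.8167 − 0.5167) = 8.7 × 0.3 = 2.61 cmH2O.
Original PIP = 495/52.1 + 8.7×0.5167 + 11 = 24.996 cmH2O; new PIP = 24.996 + (2.61) = 27.606 cmH2O.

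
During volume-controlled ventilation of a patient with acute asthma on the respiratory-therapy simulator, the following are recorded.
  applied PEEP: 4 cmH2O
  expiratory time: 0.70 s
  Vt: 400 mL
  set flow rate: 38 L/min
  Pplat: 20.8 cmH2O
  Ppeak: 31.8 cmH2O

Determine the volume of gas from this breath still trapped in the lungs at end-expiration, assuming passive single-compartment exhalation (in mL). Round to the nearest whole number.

74

Flow: 38 L/min ÷ 60 = 0.6333 L/s.
R = (PIP − Pplat)/V̇ = (31.8 − 20.8) / 0.6333 = 11.0/0.6333 = 17.369 cmH2O·s/L.
C = Vt/(Pplat − PEEP) = 400.0 / (20.8 − 4) = 400.0/16.8 = 23.81 mL/cmH2O.
τ = R × C = 17.369 × 0.02381 L/cmH2O = 0.4136 s.
Fraction remaining = e^(−Te/τ) = e^(−0.70/0.4136) = 0.1841.
Trapped volume = 400.0 × 0.1841 = 73.64 mL.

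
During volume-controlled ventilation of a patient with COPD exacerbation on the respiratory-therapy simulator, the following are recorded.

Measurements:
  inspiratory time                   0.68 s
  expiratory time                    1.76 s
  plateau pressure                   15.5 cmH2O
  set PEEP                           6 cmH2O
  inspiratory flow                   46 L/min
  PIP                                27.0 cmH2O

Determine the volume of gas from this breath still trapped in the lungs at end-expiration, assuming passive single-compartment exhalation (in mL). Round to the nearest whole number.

61

Flow: 46 L/min ÷ 60 = 0.7667 L/s.
Vt = flow × Ti = 0.7667 L/s × 0.68 s × 1000 mL/L = 521.36 mL.
R = (PIP − Pplat)/V̇ = (27.0 − 15.5) / 0.7667 = 11.5/0.7667 = 14.999 cmH2O·s/L.
C = Vt/(Pplat − PEEP) = 521.36 / (15.5 − 6) = 521.36/9.5 = 54.88 mL/cmH2O.
τ = R × C = 14.999 × 0.05488 L/cmH2O = 0.8231 s.
Fraction remaining = e^(−Te/τ) = e^(−1.76/0.8231) = 0.1179.
Trapped volume = 521.36 × 0.1179 = 61.468 mL.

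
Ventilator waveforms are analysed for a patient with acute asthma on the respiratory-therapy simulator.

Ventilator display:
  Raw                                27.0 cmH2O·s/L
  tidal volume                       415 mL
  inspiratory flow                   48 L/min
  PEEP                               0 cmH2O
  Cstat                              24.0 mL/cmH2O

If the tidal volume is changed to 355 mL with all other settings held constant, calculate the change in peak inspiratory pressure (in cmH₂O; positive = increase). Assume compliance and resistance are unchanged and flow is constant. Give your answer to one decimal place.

PIP = Vt/C + R·V̇ + PEEP (constant-flow equation of motion).
Only the elastic term changes: ΔPIP = ΔVt / C = (355 − 415) / 24.0 = -2.5 cmH2O.

-2.5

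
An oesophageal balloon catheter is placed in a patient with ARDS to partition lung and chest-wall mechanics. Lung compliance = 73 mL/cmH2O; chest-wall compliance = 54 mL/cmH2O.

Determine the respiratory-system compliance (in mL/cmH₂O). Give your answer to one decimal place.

31.0

Lung and chest wall are elastances in series: 1/Crs = 1/CL + 1/Ccw.
1/Crs = 1/73 + 1/54 = 0.03222.
Crs = 31.037 mL/cmH2O.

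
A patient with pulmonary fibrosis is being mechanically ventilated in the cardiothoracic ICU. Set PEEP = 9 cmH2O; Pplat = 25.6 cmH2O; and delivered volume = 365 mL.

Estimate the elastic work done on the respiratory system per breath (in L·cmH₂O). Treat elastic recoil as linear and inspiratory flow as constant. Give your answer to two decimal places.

Elastic work ≈ ½ × (Pplat − PEEP) × Vt = 0.5 × (25.6 − 9) × 0.365 L = 0.5 × 16.6 × 0.365 = 3.03 L·cmH2O.

3.03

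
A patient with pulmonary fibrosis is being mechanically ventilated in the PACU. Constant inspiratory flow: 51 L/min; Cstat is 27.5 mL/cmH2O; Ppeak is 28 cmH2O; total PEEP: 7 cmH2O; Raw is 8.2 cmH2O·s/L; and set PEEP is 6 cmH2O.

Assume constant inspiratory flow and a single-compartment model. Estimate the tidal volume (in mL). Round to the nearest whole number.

Flow: 51 L/min ÷ 60 = 0.85 L/s.
Total PEEP = 7 cmH2O (set 6 + intrinsic 1); this is the baseline alveolar pressure.
Equation of motion (constant flow): PIP = Vt/C + R·V̇ + PEEP.
Vt/C = PIP − R·V̇ − PEEP = 28 − 6.97 − 7 = 14.03 cmH2O.
Vt = C × 14.03 = 27.5 × 14.03 = 385.83 mL.

386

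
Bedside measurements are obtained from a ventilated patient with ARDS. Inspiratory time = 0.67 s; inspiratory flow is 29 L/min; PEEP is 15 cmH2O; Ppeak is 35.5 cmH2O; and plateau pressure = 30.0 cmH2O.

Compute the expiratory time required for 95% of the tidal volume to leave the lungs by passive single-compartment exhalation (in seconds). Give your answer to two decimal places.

0.74

Flow: 29 L/min ÷ 60 = 0.4833 L/s.
Vt = flow × Ti = 0.4833 L/s × 0.67 s × 1000 mL/L = 323.81 mL.
R = (PIP − Pplat)/V̇ = (35.5 − 30.0) / 0.4833 = 5.5/0.4833 = 11.38 cmH2O·s/L.
C = Vt/(Pplat − PEEP) = 323.81 / (30.0 − 15) = 323.81/15.0 = 21.587 mL/cmH2O.
τ = R × C = 11.38 × 0.02159 L/cmH2O = 0.2457 s.
t = −τ·ln(1 − 0.95) = −0.2457·ln(0.05) = 0.7361 s.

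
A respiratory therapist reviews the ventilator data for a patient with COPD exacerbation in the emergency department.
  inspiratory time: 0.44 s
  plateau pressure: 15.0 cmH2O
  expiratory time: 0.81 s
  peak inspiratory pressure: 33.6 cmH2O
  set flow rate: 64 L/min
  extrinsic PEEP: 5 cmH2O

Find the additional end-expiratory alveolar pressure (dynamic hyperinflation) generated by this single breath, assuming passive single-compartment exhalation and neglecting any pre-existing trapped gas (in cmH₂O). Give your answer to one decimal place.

Flow: 64 L/min ÷ 60 = 1.0667 L/s.
Vt = flow × Ti = 1.0667 L/s × 0.44 s × 1000 mL/L = 469.35 mL.
R = (PIP − Pplat)/V̇ = (33.6 − 15.0) / 1.0667 = 18.6/1.0667 = 17.437 cmH2O·s/L.
C = Vt/(Pplat − PEEP) = 469.35 / (15.0 − 5) = 469.35/10.0 = 46.935 mL/cmH2O.
τ = R × C = 17.437 × 0.04694 L/cmH2O = 0.8185 s.
Fraction remaining = e^(−Te/τ) = e^(−0.81/0.8185) = 0.3717; trapped volume = 469.35 × 0.3717 = 174.46 mL.
Additional alveolar pressure from trapping ≈ V_trapped / C = 174.46 / 46.935 = 3.717 cmH2O.

3.7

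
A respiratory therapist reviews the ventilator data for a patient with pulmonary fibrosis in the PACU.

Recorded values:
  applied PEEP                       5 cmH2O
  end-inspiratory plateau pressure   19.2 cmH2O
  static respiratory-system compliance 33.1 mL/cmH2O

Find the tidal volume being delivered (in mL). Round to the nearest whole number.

Vt = Cstat × (Pplat − PEEP) = 33.1 × (19.2 − 5) = 33.1 × 14.2 = 470.02 mL.

470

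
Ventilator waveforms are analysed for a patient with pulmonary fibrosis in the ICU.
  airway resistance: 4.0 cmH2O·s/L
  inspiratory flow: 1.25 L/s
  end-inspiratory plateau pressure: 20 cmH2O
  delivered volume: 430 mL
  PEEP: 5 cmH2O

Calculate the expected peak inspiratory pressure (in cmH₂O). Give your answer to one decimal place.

25.0

PIP = Pplat + Raw × flow = 20 + 4.0 × 1.25 = 20 + 5.0 = 25.0 cmH2O.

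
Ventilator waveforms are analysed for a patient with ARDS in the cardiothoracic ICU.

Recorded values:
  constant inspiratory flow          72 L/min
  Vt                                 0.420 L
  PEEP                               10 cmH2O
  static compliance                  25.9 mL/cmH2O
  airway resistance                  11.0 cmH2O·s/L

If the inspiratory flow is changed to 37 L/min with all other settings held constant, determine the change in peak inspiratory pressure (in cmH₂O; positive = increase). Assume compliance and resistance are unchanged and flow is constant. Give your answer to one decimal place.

-6.4

Flow: 72 L/min ÷ 60 = 1.2 L/s.
New flow: 37 L/min ÷ 60 = 0.6167 L/s.
PIP = Vt/C + R·V̇ + PEEP (constant-flow equation of motion).
Only the resistive term changes: ΔPIP = R × ΔV̇ = 11.0 × (0.6167 − 1.2) = 11.0 × -0.5833 = -6.416 cmH2O.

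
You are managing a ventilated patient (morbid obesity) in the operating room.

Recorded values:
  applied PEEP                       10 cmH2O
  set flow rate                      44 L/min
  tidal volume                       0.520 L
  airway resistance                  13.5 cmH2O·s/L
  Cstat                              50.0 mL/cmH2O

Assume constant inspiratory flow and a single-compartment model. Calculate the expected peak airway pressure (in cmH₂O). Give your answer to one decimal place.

Flow: 44 L/min ÷ 60 = 0.7333 L/s.
Equation of motion (constant flow): PIP = Vt/C + R·V̇ + PEEP.
PIP = 520/50.0 + 13.5×0.7333 + 10 = 10.4 + 9.9 + 10 = 30.3 cmH2O.

30.3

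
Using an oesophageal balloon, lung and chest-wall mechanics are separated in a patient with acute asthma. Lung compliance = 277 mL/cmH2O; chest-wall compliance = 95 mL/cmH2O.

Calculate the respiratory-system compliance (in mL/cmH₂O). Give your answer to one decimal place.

Lung and chest wall are elastances in series: 1/Crs = 1/CL + 1/Ccw.
1/Crs = 1/277 + 1/95 = 0.01414.
Crs = 70.721 mL/cmH2O.

70.7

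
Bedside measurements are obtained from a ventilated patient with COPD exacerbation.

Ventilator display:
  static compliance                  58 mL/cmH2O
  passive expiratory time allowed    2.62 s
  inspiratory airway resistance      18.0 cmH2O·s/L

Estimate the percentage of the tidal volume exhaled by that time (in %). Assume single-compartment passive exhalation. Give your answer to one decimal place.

τ = R × C = 18.0 × 58 mL/cmH2O = 18.0 × 0.058 L/cmH2O = 1.044 s.
Passive exhalation: V(t)/V₀ = e^(−t/τ) = e^(−2.62/1.044) = 0.0813.
Fraction exhaled = 1 − 0.0813 = 0.9187 → 91.87%.

91.9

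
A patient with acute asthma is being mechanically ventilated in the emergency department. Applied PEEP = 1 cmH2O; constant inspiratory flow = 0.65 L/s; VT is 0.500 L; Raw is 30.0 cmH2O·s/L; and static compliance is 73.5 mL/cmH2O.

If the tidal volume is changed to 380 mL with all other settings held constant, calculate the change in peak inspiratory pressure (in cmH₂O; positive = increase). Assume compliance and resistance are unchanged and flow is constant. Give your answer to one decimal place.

-1.6

PIP = Vt/C + R·V̇ + PEEP (constant-flow equation of motion).
Only the elastic term changes: ΔPIP = ΔVt / C = (380 − 500) / 73.5 = -1.633 cmH2O.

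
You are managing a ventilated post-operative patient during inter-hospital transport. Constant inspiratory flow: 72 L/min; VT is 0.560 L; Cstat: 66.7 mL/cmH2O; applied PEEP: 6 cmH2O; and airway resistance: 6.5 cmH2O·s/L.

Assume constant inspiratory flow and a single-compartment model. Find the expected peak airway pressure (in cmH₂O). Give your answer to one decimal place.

22.2

Flow: 72 L/min ÷ 60 = 1.2 L/s.
Equation of motion (constant flow): PIP = Vt/C + R·V̇ + PEEP.
PIP = 560/66.7 + 6.5×1.2 + 6 = 8.396 + 7.8 + 6 = 22.196 cmH2O.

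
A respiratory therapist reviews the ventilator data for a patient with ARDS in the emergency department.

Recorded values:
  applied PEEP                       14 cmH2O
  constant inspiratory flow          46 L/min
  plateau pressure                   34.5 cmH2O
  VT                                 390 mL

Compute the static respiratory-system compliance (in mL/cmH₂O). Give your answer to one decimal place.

19.0

Cstat = Vt / (Pplat − PEEP) = 390 / (34.5 − 14) = 390 / 20.5 = 19.024 mL/cmH2O.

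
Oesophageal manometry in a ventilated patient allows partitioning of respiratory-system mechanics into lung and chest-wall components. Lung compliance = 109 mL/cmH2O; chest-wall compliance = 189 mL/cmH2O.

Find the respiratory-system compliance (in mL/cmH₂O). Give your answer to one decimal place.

69.1

Lung and chest wall are elastances in series: 1/Crs = 1/CL + 1/Ccw.
1/Crs = 1/109 + 1/189 = 0.01447.
Crs = 69.109 mL/cmH2O.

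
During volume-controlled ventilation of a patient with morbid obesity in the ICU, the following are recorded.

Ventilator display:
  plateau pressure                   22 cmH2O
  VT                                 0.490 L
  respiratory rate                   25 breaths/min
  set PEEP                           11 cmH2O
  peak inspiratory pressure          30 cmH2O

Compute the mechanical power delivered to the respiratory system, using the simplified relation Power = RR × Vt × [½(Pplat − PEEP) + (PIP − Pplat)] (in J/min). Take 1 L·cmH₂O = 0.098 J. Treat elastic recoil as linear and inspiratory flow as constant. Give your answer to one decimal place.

Per-breath work = Vt × [½(Pplat−PEEP) + (PIP−Pplat)] = 0.490 × [0.5×11.0 + 8.0] = 0.490 × 13.5 = 6.615 L·cmH2O.
Power = 25 × 6.615 = 165.38 L·cmH2O/min.
× 0.098 J/(L·cmH2O) → 16.207 J/min.

16.2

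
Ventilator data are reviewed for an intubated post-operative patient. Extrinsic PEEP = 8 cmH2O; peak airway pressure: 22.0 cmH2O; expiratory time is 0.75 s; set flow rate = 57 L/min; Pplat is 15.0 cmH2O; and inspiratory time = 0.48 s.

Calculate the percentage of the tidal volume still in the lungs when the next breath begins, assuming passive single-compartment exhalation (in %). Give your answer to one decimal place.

21.0

Flow: 57 L/min ÷ 60 = 0.95 L/s.
Vt = flow × Ti = 0.95 L/s × 0.48 s × 1000 mL/L = 456.0 mL.
R = (PIP − Pplat)/V̇ = (22.0 − 15.0) / 0.95 = 7.0/0.95 = 7.368 cmH2O·s/L.
C = Vt/(Pplat − PEEP) = 456.0 / (15.0 − 8) = 456.0/7.0 = 65.143 mL/cmH2O.
τ = R × C = 7.368 × 0.06514 L/cmH2O = 0.48 s.
Fraction remaining at end-expiration = e^(−Te/τ) = e^(−0.75/0.48) = 0.2096 → 20.96%.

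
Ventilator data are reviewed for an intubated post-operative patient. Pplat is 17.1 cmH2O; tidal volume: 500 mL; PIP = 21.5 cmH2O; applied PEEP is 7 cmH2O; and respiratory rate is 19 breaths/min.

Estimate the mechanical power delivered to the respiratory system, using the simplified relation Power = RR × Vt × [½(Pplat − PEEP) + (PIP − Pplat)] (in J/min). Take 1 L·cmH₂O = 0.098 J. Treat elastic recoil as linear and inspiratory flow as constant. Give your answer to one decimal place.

8.8

Per-breath work = Vt × [½(Pplat−PEEP) + (PIP−Pplat)] = 0.500 × [0.5×10.1 + 4.4] = 0.500 × 9.45 = 4.725 L·cmH2O.
Power = 19 × 4.725 = 89.775 L·cmH2O/min.
× 0.098 J/(L·cmH2O) → 8.798 J/min.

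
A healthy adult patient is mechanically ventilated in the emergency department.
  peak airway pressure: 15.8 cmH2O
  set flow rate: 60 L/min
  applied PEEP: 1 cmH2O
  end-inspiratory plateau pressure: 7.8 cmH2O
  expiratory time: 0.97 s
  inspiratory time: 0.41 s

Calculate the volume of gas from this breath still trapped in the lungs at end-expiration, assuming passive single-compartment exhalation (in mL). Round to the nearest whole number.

Flow: 60 L/min ÷ 60 = 1 L/s.
Vt = flow × Ti = 1 L/s × 0.41 s × 1000 mL/L = 410.0 mL.
R = (PIP − Pplat)/V̇ = (15.8 − 7.8) / 1 = 8.0/1 = 8.0 cmH2O·s/L.
C = Vt/(Pplat − PEEP) = 410.0 / (7.8 − 1) = 410.0/6.8 = 60.294 mL/cmH2O.
τ = R × C = 8.0 × 0.06029 L/cmH2O = 0.4823 s.
Fraction remaining = e^(−Te/τ) = e^(−0.97/0.4823) = 0.1338.
Trapped volume = 410.0 × 0.1338 = 54.858 mL.

55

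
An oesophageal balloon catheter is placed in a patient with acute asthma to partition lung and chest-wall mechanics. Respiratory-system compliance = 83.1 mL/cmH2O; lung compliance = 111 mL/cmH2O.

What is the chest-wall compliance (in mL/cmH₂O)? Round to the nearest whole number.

1/Ccw = 1/Crs − 1/CL.
1/Ccw = 1/83.1 − 1/111 = 0.003025.
Ccw = 330.58 mL/cmH2O.

331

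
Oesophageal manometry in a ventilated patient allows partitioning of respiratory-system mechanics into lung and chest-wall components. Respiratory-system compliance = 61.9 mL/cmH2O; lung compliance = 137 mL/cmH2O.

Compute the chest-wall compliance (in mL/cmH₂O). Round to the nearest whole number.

113

1/Ccw = 1/Crs − 1/CL.
1/Ccw = 1/61.9 − 1/137 = 0.008856.
Ccw = 112.92 mL/cmH2O.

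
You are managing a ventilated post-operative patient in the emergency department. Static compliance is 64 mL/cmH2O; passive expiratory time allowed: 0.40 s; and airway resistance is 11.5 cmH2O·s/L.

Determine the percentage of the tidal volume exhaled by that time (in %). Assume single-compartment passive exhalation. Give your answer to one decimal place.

τ = R × C = 11.5 × 64 mL/cmH2O = 11.5 × 0.064 L/cmH2O = 0.736 s.
Passive exhalation: V(t)/V₀ = e^(−t/τ) = e^(−0.40/0.736) = 0.5807.
Fraction exhaled = 1 − 0.5807 = 0.4193 → 41.93%.

41.9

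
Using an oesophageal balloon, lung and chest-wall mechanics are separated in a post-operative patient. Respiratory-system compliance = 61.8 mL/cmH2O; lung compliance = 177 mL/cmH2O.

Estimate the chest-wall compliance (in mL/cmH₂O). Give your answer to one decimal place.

1/Ccw = 1/Crs − 1/CL.
1/Ccw = 1/61.8 − 1/177 = 0.01053.
Ccw = 94.967 mL/cmH2O.

95.0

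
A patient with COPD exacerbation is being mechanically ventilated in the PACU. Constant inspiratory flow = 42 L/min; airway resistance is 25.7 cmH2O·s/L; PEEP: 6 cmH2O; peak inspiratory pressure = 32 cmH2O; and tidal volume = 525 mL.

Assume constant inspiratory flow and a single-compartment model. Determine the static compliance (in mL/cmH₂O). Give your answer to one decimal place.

Flow: 42 L/min ÷ 60 = 0.7 L/s.
Equation of motion (constant flow): PIP = Vt/C + R·V̇ + PEEP.
Vt/C = PIP − R·V̇ − PEEP = 32 − 25.7×0.7 − 6 = 32 − 17.99 − 6 = 8.01 cmH2O.
C = Vt / 8.01 = 525 / 8.01 = 65.543 mL/cmH2O.

65.5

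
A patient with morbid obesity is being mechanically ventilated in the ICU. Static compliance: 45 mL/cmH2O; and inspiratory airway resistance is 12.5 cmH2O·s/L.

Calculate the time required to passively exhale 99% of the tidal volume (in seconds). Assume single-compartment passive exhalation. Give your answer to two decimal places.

2.59

τ = R × C = 12.5 × 45 mL/cmH2O = 12.5 × 0.045 L/cmH2O = 0.5625 s.
Exhaled fraction f = 1 − e^(−t/τ) → t = −τ·ln(1 − f) = −0.5625·ln(0.01) = 2.59 s.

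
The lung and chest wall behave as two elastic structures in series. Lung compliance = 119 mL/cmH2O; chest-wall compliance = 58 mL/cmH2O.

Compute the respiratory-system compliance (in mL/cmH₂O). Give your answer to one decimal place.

Lung and chest wall are elastances in series: 1/Crs = 1/CL + 1/Ccw.
1/Crs = 1/119 + 1/58 = 0.02564.
Crs = 39.002 mL/cmH2O.

39.0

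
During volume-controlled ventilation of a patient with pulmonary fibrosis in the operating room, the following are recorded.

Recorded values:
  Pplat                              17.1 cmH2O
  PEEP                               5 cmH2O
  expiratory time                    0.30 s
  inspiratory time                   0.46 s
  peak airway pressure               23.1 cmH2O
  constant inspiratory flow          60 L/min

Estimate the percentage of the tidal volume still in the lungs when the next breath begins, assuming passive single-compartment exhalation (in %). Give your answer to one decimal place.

Flow: 60 L/min ÷ 60 = 1 L/s.
Vt = flow × Ti = 1 L/s × 0.46 s × 1000 mL/L = 460.0 mL.
R = (PIP − Pplat)/V̇ = (23.1 − 17.1) / 1 = 6.0/1 = 6.0 cmH2O·s/L.
C = Vt/(Pplat − PEEP) = 460.0 / (17.1 − 5) = 460.0/12.1 = 38.017 mL/cmH2O.
τ = R × C = 6.0 × 0.03802 L/cmH2O = 0.2281 s.
Fraction remaining at end-expiration = e^(−Te/τ) = e^(−0.30/0.2281) = 0.2684 → 26.84%.

26.8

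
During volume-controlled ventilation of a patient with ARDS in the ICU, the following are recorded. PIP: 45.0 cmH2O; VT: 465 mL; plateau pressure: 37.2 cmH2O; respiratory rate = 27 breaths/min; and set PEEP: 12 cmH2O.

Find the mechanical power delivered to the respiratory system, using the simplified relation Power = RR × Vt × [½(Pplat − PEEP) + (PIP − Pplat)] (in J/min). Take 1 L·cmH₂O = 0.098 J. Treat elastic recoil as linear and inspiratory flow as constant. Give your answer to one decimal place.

25.1

Per-breath work = Vt × [½(Pplat−PEEP) + (PIP−Pplat)] = 0.465 × [0.5×25.2 + 7.8] = 0.465 × 20.4 = 9.486 L·cmH2O.
Power = 27 × 9.486 = 256.12 L·cmH2O/min.
× 0.098 J/(L·cmH2O) → 25.1 J/min.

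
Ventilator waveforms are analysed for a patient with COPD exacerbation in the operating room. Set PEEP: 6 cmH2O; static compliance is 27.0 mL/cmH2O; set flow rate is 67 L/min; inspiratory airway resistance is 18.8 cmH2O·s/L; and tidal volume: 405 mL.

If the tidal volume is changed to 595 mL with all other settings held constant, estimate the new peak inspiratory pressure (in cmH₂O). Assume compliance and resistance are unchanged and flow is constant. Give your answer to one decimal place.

Flow: 67 L/min ÷ 60 = 1.1167 L/s.
PIP = Vt/C + R·V̇ + PEEP (constant-flow equation of motion).
Only the elastic term changes: ΔPIP = ΔVt / C = (595 − 405) / 27.0 = 7.037 cmH2O.
Original PIP = 405/27.0 + 18.8×1.1167 + 6 = 41.994 cmH2O; new PIP = 41.994 + (7.037) = 49.031 cmH2O.

49.0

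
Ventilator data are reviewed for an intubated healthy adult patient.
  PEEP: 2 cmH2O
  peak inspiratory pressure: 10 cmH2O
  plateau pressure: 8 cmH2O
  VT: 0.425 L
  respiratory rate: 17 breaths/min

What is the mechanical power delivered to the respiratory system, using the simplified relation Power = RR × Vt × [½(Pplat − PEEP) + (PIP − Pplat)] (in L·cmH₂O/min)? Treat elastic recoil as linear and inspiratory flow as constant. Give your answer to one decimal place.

36.1

Per-breath work = Vt × [½(Pplat−PEEP) + (PIP−Pplat)] = 0.425 × [0.5×6.0 + 2.0] = 0.425 × 5.0 = 2.125 L·cmH2O.
Power = 17 × 2.125 = 36.125 L·cmH2O/min.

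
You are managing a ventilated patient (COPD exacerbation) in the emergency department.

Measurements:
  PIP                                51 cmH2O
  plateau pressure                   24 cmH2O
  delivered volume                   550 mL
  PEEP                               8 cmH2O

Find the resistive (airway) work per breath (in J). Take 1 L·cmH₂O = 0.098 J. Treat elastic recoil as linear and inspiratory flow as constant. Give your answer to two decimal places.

1.46

With constant inspiratory flow the resistive pressure is constant at PIP − Pplat = 51 − 24 = 27.0 cmH2O, so resistive work = 27.0 × 0.550 = 14.85 L·cmH2O.
× 0.098 J/(L·cmH2O) → 1.455 J.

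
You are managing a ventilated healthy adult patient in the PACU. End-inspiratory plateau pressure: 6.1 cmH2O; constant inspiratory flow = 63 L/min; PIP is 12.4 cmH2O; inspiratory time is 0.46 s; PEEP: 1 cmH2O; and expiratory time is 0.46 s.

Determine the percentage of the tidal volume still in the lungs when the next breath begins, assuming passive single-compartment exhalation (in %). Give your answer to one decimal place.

44.5

Flow: 63 L/min ÷ 60 = 1.05 L/s.
Vt = flow × Ti = 1.05 L/s × 0.46 s × 1000 mL/L = 483.0 mL.
R = (PIP − Pplat)/V̇ = (12.4 − 6.1) / 1.05 = 6.3/1.05 = 6.0 cmH2O·s/L.
C = Vt/(Pplat − PEEP) = 483.0 / (6.1 − 1) = 483.0/5.1 = 94.706 mL/cmH2O.
τ = R × C = 6.0 × 0.09471 L/cmH2O = 0.5683 s.
Fraction remaining at end-expiration = e^(−Te/τ) = e^(−0.46/0.5683) = 0.4451 → 44.51%.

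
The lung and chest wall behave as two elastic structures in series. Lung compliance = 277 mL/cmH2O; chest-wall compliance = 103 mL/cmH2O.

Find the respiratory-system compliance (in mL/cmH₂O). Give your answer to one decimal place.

75.1

Lung and chest wall are elastances in series: 1/Crs = 1/CL + 1/Ccw.
1/Crs = 1/277 + 1/103 = 0.01332.
Crs = 75.075 mL/cmH2O.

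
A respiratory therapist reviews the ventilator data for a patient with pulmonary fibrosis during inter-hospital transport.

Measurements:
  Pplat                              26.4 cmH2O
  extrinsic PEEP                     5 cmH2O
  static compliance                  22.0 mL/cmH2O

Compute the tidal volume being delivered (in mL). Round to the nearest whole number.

Vt = Cstat × (Pplat − PEEP) = 22.0 × (26.4 − 5) = 22.0 × 21.4 = 470.8 mL.

471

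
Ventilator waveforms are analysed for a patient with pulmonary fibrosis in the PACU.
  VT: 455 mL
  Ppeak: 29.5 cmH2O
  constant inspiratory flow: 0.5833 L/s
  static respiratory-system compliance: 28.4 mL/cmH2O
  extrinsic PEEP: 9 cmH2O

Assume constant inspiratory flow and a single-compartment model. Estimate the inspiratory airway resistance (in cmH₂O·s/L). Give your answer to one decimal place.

Equation of motion (constant flow): PIP = Vt/C + R·V̇ + PEEP.
R·V̇ = PIP − Vt/C − PEEP = 29.5 − 455/28.4 − 9 = 29.5 − 16.021 − 9 = 4.479 cmH2O.
R = 4.479 / 0.5833 = 7.679 cmH2O·s/L.

7.7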